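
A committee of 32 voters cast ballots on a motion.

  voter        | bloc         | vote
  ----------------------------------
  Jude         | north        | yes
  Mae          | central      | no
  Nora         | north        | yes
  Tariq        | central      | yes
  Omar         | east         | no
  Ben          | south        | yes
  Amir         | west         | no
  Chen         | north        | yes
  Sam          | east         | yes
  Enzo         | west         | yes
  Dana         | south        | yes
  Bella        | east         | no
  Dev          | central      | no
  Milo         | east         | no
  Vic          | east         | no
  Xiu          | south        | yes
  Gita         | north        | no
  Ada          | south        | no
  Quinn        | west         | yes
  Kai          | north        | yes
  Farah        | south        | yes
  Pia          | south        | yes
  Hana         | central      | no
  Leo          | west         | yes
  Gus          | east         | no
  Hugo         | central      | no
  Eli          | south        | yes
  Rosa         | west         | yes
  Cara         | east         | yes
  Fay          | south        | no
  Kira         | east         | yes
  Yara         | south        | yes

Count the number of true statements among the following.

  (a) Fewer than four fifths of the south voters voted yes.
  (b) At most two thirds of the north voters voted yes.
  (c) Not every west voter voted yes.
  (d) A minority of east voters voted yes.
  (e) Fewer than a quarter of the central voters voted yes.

4

(a) south: |A| = 9, |A ∩ B| = 7; needs |A ∩ B| / |A| < 4/5 — true.
(b) north: |A| = 5, |A ∩ B| = 4; needs |A ∩ B| / |A| ≤ 2/3 — false.
(c) west: |A| = 5, |A ∩ B| = 4; needs A ⊄ B (|A ∖ B| ≥ 1) — true.
(d) east: |A| = 8, |A ∩ B| = 3; needs |A ∩ B| < |A ∖ B| — true.
(e) central: |A| = 5, |A ∩ B| = 1; needs |A ∩ B| / |A| < 1/4 — true.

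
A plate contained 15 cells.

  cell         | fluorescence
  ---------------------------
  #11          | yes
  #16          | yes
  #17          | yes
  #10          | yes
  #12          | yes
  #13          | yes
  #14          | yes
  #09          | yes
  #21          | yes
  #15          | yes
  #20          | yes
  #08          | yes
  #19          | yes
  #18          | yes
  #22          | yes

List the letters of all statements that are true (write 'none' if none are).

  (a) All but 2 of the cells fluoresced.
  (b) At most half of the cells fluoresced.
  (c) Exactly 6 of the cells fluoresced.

none

|A| = 15, |A ∩ B| = 15, |A ∖ B| = 0.
(a) |A ∖ B| = 2: fails.
(b) |A ∩ B| ≤ |A ∖ B|: fails.
(c) |A ∩ B| = 6: fails.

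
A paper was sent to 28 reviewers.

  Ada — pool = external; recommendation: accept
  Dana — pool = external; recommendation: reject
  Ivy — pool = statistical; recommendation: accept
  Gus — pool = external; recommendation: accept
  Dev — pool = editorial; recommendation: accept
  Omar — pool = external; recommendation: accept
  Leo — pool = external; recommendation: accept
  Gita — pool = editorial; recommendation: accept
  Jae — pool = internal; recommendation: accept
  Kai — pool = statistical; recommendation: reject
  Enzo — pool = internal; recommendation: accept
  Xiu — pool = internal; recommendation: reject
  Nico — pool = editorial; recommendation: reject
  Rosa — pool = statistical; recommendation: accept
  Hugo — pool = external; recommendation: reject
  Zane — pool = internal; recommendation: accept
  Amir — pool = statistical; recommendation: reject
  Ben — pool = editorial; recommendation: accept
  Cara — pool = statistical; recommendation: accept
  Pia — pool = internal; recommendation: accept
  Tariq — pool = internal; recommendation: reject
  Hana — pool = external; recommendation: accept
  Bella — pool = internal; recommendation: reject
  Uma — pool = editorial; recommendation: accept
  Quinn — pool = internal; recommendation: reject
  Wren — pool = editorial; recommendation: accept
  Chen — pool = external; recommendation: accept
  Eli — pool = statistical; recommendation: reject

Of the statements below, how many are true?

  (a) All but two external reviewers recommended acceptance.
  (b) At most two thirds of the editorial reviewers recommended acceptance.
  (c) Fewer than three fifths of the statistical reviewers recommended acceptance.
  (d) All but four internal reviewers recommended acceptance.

(a) external: |A| = 8, |A ∩ B| = 6; needs |A ∖ B| = 2 — true.
(b) editorial: |A| = 6, |A ∩ B| = 5; needs |A ∩ B| / |A| ≤ 2/3 — false.
(c) statistical: |A| = 6, |A ∩ B| = 3; needs |A ∩ B| / |A| < 3/5 — true.
(d) internal: |A| = 8, |A ∩ B| = 4; needs |A ∖ B| = 4 — true.

3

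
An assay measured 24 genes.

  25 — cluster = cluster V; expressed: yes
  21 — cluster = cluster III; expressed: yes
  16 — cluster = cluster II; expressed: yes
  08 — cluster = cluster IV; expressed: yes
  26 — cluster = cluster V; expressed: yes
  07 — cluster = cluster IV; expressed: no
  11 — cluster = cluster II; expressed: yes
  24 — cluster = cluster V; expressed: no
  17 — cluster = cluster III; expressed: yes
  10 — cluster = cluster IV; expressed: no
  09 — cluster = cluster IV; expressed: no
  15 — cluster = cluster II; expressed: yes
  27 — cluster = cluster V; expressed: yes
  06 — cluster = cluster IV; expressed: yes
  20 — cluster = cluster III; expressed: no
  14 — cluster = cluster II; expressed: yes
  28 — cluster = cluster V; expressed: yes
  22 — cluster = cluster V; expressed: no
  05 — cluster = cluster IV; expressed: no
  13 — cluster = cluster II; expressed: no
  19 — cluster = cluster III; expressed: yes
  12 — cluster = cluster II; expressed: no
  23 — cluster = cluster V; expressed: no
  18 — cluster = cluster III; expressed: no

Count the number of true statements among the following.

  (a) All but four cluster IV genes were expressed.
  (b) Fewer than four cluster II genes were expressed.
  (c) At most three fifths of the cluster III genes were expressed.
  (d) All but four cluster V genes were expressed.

(a) cluster IV: |A| = 6, |A ∩ B| = 2; needs |A ∖ B| = 4 — true.
(b) cluster II: |A| = 6, |A ∩ B| = 4; needs |A ∩ B| < 4 — false.
(c) cluster III: |A| = 5, |A ∩ B| = 3; needs |A ∩ B| / |A| ≤ 3/5 — true.
(d) cluster V: |A| = 7, |A ∩ B| = 4; needs |A ∖ B| = 4 — false.

2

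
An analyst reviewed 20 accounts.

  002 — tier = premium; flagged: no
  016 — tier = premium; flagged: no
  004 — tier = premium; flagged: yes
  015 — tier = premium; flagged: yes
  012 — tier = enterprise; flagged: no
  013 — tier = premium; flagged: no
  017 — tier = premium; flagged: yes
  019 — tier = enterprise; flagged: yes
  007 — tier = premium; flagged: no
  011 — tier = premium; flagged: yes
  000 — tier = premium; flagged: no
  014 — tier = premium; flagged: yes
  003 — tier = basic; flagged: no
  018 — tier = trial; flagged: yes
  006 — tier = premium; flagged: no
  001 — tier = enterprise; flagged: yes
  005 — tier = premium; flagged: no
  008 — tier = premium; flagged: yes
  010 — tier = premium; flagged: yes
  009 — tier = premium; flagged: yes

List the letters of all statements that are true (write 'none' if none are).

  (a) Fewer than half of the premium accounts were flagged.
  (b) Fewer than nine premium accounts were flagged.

(b)

|A| = 15, |A ∩ B| = 8, |A ∖ B| = 7.
(a) |A ∩ B| < |A ∖ B|: fails.
(b) |A ∩ B| < 9: holds.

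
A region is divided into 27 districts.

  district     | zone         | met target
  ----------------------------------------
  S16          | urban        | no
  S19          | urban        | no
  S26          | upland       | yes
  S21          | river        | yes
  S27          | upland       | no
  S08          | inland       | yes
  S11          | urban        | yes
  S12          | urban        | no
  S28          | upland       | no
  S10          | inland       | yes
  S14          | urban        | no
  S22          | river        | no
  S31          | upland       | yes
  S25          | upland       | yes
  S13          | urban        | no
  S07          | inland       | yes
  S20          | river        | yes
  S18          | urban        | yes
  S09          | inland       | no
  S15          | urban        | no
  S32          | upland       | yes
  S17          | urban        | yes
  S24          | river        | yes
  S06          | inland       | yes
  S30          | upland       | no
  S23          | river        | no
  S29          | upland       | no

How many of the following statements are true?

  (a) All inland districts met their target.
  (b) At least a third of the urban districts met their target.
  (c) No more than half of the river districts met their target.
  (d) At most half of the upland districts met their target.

2

(a) inland: |A| = 5, |A ∩ B| = 4; needs A ⊆ B, i.e. every element of A is in B (|A ∖ B| = 0) — false.
(b) urban: |A| = 9, |A ∩ B| = 3; needs |A ∩ B| / |A| ≥ 1/3 — true.
(c) river: |A| = 5, |A ∩ B| = 3; needs |A ∩ B| ≤ |A ∖ B| — false.
(d) upland: |A| = 8, |A ∩ B| = 4; needs |A ∩ B| ≤ |A ∖ B| — true.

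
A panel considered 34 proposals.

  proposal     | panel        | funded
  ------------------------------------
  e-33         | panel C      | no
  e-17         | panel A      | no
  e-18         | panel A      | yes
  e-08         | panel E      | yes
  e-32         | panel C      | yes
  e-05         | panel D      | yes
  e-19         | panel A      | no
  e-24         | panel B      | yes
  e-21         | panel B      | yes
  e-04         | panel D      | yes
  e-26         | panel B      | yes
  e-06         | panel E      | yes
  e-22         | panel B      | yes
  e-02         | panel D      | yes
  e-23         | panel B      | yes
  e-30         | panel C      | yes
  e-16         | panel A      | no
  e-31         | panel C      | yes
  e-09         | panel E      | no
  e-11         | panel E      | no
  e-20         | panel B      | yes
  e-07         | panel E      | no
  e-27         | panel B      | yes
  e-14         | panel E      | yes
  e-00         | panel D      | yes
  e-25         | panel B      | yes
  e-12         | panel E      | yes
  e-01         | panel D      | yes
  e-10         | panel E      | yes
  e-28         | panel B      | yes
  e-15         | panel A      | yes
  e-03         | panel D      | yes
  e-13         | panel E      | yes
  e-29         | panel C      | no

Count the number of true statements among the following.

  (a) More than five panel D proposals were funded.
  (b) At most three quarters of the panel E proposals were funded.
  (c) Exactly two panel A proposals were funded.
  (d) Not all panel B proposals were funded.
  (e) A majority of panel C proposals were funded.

4

(a) panel D: |A| = 6, |A ∩ B| = 6; needs |A ∩ B| > 5 — true.
(b) panel E: |A| = 9, |A ∩ B| = 6; needs |A ∩ B| / |A| ≤ 3/4 — true.
(c) panel A: |A| = 5, |A ∩ B| = 2; needs |A ∩ B| = 2 — true.
(d) panel B: |A| = 9, |A ∩ B| = 9; needs A ⊄ B (|A ∖ B| ≥ 1) — false.
(e) panel C: |A| = 5, |A ∩ B| = 3; needs |A ∩ B| > |A ∖ B| — true.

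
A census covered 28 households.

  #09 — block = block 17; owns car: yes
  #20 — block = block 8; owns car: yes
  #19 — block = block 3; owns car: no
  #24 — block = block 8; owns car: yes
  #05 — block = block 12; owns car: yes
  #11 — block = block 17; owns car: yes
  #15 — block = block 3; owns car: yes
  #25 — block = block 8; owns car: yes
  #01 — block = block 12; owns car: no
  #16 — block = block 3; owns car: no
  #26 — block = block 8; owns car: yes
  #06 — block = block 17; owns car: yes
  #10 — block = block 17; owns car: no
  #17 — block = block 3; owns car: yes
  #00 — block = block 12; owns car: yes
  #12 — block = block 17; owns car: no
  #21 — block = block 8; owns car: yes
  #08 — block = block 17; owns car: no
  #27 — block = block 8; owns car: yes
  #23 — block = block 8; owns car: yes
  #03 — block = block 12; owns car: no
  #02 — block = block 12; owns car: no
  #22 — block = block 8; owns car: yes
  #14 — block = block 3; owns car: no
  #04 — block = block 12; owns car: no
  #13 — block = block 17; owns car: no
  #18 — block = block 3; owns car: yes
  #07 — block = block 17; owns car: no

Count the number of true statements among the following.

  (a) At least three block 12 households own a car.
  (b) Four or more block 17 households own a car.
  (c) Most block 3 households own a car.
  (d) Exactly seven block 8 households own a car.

(a) block 12: |A| = 6, |A ∩ B| = 2; needs |A ∩ B| ≥ 3 — false.
(b) block 17: |A| = 8, |A ∩ B| = 3; needs |A ∩ B| ≥ 4 — false.
(c) block 3: |A| = 6, |A ∩ B| = 3; needs |A ∩ B| > |A ∖ B| — false.
(d) block 8: |A| = 8, |A ∩ B| = 8; needs |A ∩ B| = 7 — false.

0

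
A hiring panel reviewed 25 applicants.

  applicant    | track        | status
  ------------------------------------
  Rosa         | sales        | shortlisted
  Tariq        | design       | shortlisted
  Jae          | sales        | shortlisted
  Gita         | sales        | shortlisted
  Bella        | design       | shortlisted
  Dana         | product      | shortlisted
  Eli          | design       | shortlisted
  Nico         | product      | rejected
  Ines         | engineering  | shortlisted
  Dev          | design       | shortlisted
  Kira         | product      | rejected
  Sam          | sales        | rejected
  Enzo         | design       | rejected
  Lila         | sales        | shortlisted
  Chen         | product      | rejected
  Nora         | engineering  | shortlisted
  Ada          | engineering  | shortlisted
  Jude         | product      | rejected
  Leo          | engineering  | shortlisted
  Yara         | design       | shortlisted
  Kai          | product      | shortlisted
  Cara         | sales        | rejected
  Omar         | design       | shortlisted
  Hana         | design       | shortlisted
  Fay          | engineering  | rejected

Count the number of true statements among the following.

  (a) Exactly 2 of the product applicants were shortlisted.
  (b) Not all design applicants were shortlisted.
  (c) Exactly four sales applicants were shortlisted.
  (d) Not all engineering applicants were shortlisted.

(a) product: |A| = 6, |A ∩ B| = 2; needs |A ∩ B| = 2 — true.
(b) design: |A| = 8, |A ∩ B| = 7; needs A ⊄ B (|A ∖ B| ≥ 1) — true.
(c) sales: |A| = 6, |A ∩ B| = 4; needs |A ∩ B| = 4 — true.
(d) engineering: |A| = 5, |A ∩ B| = 4; needs A ⊄ B (|A ∖ B| ≥ 1) — true.

4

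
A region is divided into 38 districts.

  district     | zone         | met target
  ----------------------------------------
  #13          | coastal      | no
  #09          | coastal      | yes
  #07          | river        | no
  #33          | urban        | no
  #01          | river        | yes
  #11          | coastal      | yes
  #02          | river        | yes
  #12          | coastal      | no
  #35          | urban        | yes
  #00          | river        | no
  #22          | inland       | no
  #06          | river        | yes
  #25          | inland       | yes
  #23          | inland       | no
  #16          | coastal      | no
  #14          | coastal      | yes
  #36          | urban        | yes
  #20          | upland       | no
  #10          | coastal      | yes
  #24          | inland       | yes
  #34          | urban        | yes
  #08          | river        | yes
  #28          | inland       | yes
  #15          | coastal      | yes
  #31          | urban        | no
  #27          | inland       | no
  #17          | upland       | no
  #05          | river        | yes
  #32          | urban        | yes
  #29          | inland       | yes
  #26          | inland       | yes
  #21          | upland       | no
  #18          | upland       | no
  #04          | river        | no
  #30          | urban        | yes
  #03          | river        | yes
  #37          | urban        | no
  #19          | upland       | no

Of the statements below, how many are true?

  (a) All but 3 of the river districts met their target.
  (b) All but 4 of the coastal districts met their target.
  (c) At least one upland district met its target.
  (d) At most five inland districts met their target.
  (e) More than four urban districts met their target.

(a) river: |A| = 9, |A ∩ B| = 6; needs |A ∖ B| = 3 — true.
(b) coastal: |A| = 8, |A ∩ B| = 5; needs |A ∖ B| = 4 — false.
(c) upland: |A| = 5, |A ∩ B| = 0; needs A ∩ B ≠ ∅ (|A ∩ B| ≥ 1) — false.
(d) inland: |A| = 8, |A ∩ B| = 5; needs |A ∩ B| ≤ 5 — true.
(e) urban: |A| = 8, |A ∩ B| = 5; needs |A ∩ B| > 4 — true.

3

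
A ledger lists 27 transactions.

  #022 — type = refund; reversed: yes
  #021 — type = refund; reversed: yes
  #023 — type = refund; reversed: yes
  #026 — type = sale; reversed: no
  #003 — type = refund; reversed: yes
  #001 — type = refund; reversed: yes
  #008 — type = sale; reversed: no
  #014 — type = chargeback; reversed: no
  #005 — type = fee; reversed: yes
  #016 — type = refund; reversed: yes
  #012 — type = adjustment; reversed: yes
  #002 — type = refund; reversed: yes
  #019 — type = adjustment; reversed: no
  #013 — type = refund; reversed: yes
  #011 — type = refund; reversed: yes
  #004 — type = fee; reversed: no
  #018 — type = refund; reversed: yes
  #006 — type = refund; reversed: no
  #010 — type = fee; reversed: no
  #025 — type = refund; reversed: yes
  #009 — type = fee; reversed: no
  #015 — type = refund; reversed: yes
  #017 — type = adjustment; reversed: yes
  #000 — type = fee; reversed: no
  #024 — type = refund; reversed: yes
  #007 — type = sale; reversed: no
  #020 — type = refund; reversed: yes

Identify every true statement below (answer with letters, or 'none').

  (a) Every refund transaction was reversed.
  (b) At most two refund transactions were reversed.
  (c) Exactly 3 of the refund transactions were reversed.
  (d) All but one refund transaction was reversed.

|A| = 15, |A ∩ B| = 14, |A ∖ B| = 1.
(a) A ⊆ B, i.e. every element of A is in B (|A ∖ B| = 0): fails.
(b) |A ∩ B| ≤ 2: fails.
(c) |A ∩ B| = 3: fails.
(d) |A ∖ B| = 1: holds.

(d)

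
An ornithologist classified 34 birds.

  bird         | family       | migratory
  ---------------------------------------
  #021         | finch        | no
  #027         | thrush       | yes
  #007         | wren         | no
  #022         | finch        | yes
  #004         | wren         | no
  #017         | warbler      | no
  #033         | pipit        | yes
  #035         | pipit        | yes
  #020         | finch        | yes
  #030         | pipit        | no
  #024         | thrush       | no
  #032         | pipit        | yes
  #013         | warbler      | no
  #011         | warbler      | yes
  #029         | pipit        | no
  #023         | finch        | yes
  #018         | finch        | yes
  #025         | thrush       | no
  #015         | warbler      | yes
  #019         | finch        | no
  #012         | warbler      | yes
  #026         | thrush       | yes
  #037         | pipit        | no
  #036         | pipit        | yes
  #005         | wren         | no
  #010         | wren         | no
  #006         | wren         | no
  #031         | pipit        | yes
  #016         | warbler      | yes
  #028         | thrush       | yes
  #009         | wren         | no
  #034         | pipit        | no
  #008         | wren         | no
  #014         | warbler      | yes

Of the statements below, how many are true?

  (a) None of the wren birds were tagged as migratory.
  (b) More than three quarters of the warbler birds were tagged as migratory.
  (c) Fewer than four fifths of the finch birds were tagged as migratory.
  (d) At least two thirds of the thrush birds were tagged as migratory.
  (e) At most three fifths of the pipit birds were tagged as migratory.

(a) wren: |A| = 7, |A ∩ B| = 0; needs A ∩ B = ∅ (|A ∩ B| = 0) — true.
(b) warbler: |A| = 7, |A ∩ B| = 5; needs |A ∩ B| / |A| > 3/4 — false.
(c) finch: |A| = 6, |A ∩ B| = 4; needs |A ∩ B| / |A| < 4/5 — true.
(d) thrush: |A| = 5, |A ∩ B| = 3; needs |A ∩ B| / |A| ≥ 2/3 — false.
(e) pipit: |A| = 9, |A ∩ B| = 5; needs |A ∩ B| / |A| ≤ 3/5 — true.

3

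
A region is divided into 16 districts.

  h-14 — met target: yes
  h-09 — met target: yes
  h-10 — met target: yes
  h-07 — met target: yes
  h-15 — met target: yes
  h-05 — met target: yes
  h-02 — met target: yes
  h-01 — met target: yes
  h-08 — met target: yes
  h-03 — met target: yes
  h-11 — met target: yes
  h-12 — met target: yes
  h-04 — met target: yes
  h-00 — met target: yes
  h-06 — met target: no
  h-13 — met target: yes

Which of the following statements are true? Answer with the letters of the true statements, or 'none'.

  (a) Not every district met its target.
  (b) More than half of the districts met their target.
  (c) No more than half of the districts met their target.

|A| = 16, |A ∩ B| = 15, |A ∖ B| = 1.
(a) A ⊄ B (|A ∖ B| ≥ 1): holds.
(b) |A ∩ B| > |A ∖ B|: holds.
(c) |A ∩ B| ≤ |A ∖ B|: fails.

(a), (b)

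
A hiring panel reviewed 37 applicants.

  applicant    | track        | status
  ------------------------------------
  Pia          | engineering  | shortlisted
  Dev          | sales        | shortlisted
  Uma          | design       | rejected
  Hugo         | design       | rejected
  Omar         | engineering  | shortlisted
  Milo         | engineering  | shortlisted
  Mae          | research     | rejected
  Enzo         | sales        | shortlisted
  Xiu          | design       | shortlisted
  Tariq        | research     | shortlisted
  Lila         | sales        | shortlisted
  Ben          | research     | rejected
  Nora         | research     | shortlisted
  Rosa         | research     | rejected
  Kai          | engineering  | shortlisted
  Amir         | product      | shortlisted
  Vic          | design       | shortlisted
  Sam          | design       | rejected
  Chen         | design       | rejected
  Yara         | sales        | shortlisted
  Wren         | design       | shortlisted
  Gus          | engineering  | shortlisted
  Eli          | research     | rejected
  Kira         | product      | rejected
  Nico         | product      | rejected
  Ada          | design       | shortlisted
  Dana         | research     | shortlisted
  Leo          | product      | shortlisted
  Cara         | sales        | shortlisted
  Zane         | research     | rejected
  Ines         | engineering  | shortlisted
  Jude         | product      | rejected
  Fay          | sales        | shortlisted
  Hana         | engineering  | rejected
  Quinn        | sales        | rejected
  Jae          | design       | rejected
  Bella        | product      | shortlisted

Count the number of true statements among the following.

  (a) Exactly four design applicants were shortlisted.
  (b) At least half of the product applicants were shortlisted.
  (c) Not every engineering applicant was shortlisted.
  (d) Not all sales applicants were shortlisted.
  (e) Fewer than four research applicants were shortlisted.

5

(a) design: |A| = 9, |A ∩ B| = 4; needs |A ∩ B| = 4 — true.
(b) product: |A| = 6, |A ∩ B| = 3; needs |A ∩ B| ≥ |A ∖ B| — true.
(c) engineering: |A| = 7, |A ∩ B| = 6; needs A ⊄ B (|A ∖ B| ≥ 1) — true.
(d) sales: |A| = 7, |A ∩ B| = 6; needs A ⊄ B (|A ∖ B| ≥ 1) — true.
(e) research: |A| = 8, |A ∩ B| = 3; needs |A ∩ B| < 4 — true.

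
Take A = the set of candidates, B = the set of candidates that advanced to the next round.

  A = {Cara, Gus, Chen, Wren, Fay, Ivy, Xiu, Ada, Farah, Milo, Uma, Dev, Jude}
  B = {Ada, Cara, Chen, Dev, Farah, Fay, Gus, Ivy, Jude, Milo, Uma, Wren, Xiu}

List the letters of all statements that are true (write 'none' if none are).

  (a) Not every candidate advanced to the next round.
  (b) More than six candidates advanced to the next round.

(b)

|A| = 13, |A ∩ B| = 13, |A ∖ B| = 0.
(a) A ⊄ B (|A ∖ B| ≥ 1): fails.
(b) |A ∩ B| > 6: holds.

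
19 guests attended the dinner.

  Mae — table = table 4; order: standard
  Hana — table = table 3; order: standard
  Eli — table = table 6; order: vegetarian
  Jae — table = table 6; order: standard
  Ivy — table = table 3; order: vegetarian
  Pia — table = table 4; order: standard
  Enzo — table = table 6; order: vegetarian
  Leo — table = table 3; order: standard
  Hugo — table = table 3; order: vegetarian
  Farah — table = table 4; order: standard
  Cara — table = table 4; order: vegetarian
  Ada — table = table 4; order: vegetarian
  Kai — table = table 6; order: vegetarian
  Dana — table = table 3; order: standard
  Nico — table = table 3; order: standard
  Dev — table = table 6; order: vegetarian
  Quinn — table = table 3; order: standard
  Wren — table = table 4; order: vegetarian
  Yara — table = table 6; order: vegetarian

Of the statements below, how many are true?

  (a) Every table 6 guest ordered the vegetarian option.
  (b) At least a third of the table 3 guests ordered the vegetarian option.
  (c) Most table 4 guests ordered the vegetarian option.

0

(a) table 6: |A| = 6, |A ∩ B| = 5; needs A ⊆ B, i.e. every element of A is in B (|A ∖ B| = 0) — false.
(b) table 3: |A| = 7, |A ∩ B| = 2; needs |A ∩ B| / |A| ≥ 1/3 — false.
(c) table 4: |A| = 6, |A ∩ B| = 3; needs |A ∩ B| > |A ∖ B| — false.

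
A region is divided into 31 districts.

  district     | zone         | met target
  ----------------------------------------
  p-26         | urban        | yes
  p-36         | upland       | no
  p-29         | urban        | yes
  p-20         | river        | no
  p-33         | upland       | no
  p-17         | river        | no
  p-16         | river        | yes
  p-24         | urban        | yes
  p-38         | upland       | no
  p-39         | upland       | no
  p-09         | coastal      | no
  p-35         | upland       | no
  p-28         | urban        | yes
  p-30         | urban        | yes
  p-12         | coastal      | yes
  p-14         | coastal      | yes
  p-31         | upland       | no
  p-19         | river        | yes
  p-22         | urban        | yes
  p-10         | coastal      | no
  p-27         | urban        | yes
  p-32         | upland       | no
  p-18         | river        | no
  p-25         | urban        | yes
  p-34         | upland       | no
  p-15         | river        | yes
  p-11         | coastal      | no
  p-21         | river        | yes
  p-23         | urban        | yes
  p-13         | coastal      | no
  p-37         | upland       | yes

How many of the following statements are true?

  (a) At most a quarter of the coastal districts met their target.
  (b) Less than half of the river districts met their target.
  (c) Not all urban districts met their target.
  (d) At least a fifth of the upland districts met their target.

0

(a) coastal: |A| = 6, |A ∩ B| = 2; needs |A ∩ B| / |A| ≤ 1/4 — false.
(b) river: |A| = 7, |A ∩ B| = 4; needs |A ∩ B| < |A ∖ B| — false.
(c) urban: |A| = 9, |A ∩ B| = 9; needs A ⊄ B (|A ∖ B| ≥ 1) — false.
(d) upland: |A| = 9, |A ∩ B| = 1; needs |A ∩ B| / |A| ≥ 1/5 — false.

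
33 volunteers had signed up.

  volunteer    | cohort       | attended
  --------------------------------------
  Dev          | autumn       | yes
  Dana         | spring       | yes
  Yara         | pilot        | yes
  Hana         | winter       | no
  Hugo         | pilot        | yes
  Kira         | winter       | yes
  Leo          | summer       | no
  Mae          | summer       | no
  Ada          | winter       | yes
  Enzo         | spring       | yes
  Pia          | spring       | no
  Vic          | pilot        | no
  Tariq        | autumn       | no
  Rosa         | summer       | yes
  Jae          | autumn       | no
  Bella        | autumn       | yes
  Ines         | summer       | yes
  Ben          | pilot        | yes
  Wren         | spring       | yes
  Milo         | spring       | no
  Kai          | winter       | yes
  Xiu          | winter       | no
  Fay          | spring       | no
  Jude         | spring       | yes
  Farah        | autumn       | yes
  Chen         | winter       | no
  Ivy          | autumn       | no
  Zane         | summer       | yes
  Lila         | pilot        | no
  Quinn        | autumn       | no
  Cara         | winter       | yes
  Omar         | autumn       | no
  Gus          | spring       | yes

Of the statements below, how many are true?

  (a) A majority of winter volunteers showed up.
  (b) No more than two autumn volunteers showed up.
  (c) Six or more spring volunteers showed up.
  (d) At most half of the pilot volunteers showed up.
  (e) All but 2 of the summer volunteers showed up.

(a) winter: |A| = 7, |A ∩ B| = 4; needs |A ∩ B| > |A ∖ B| — true.
(b) autumn: |A| = 8, |A ∩ B| = 3; needs |A ∩ B| ≤ 2 — false.
(c) spring: |A| = 8, |A ∩ B| = 5; needs |A ∩ B| ≥ 6 — false.
(d) pilot: |A| = 5, |A ∩ B| = 3; needs |A ∩ B| ≤ |A ∖ B| — false.
(e) summer: |A| = 5, |A ∩ B| = 3; needs |A ∖ B| = 2 — true.

2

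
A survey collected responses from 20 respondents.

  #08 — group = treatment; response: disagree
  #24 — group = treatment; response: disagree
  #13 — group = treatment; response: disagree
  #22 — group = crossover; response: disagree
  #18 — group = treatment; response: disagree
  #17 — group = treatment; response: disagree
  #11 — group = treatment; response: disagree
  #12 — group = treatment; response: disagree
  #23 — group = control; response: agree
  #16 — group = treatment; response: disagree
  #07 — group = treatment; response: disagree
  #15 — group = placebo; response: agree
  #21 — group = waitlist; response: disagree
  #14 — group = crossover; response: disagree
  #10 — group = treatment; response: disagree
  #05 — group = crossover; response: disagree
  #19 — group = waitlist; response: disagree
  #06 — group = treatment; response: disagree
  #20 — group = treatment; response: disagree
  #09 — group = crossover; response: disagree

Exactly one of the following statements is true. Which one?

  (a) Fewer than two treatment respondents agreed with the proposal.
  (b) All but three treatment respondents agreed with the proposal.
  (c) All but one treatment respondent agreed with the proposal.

(a)

|A| = 12, |A ∩ B| = 0, |A ∖ B| = 12.
(a) requires |A ∩ B| < 2: true.
(b) requires |A ∖ B| = 3: false.
(c) requires |A ∖ B| = 1: false.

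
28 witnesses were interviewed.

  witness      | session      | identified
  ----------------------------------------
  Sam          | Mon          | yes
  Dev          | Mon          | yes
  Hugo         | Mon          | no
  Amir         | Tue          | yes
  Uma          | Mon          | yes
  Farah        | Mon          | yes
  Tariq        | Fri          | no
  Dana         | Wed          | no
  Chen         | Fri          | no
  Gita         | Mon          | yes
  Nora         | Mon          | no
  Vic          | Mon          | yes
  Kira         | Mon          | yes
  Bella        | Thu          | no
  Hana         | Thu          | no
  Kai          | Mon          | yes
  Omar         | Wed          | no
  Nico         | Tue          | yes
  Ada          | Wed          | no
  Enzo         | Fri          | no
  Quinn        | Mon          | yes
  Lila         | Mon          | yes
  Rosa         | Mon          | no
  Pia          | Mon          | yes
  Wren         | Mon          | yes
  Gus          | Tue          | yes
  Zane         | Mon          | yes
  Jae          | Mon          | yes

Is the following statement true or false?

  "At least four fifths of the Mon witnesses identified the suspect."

'At least four fifths of the Mon witnesses identified the suspect' holds iff |A ∩ B| / |A| ≥ 4/5.
|A| = 17, |A ∩ B| = 14, |A ∖ B| = 3.
|A ∩ B|/|A| = 14/17, so the statement is true.

True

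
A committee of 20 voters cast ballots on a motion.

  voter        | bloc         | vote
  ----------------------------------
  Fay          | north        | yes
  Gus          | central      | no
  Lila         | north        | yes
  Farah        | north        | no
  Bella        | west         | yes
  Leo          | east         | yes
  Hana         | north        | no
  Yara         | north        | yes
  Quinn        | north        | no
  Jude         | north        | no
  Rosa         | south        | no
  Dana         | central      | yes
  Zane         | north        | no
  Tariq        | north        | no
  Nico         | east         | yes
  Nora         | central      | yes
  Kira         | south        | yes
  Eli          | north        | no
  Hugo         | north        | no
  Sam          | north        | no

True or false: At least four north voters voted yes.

False

The determiner here denotes the relation: |A ∩ B| ≥ 4.
A (the restrictor) = {Fay, Lila, Farah, Hana, Yara, Quinn, Jude, Zane, Tariq, Eli, Hugo, Sam}, |A| = 12.
A ∩ B = {Fay, Lila, Yara}, so |A ∩ B| = 3.
|A ∩ B| = 3, so the statement is false.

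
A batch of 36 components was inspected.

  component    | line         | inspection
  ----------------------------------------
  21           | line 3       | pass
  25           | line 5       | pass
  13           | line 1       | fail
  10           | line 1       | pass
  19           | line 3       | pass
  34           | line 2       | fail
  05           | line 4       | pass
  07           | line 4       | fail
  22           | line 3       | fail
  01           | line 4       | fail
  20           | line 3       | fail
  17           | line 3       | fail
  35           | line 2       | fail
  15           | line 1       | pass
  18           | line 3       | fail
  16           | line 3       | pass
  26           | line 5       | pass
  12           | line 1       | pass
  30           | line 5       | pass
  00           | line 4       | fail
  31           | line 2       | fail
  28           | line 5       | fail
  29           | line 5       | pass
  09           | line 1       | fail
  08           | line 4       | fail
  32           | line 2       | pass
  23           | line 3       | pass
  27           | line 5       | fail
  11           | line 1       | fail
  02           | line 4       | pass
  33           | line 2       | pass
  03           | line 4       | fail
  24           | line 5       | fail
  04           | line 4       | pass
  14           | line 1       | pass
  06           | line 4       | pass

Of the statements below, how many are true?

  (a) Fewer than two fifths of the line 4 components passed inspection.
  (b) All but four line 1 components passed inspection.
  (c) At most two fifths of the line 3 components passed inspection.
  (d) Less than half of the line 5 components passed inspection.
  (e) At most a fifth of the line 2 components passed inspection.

0

(a) line 4: |A| = 9, |A ∩ B| = 4; needs |A ∩ B| / |A| < 2/5 — false.
(b) line 1: |A| = 7, |A ∩ B| = 4; needs |A ∖ B| = 4 — false.
(c) line 3: |A| = 8, |A ∩ B| = 4; needs |A ∩ B| / |A| ≤ 2/5 — false.
(d) line 5: |A| = 7, |A ∩ B| = 4; needs |A ∩ B| < |A ∖ B| — false.
(e) line 2: |A| = 5, |A ∩ B| = 2; needs |A ∩ B| / |A| ≤ 1/5 — false.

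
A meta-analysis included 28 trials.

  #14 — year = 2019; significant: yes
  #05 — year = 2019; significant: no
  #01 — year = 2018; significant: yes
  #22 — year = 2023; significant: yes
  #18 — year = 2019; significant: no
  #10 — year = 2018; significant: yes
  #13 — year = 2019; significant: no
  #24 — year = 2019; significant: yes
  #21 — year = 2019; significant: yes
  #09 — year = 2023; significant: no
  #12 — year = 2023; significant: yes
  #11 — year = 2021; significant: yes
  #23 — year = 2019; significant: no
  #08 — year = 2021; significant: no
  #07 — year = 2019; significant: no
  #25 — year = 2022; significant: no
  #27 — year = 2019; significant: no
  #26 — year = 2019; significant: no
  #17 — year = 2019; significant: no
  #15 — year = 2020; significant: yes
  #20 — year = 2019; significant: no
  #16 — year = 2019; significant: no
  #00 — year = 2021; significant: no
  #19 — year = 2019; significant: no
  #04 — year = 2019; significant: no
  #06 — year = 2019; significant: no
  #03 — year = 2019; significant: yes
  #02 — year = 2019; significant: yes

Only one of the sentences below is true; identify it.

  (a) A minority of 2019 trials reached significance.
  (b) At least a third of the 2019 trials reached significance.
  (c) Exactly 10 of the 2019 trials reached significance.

(a)

|A| = 18, |A ∩ B| = 5, |A ∖ B| = 13.
(a) requires |A ∩ B| < |A ∖ B|: true.
(b) requires |A ∩ B| / |A| ≥ 1/3: false.
(c) requires |A ∩ B| = 10: false.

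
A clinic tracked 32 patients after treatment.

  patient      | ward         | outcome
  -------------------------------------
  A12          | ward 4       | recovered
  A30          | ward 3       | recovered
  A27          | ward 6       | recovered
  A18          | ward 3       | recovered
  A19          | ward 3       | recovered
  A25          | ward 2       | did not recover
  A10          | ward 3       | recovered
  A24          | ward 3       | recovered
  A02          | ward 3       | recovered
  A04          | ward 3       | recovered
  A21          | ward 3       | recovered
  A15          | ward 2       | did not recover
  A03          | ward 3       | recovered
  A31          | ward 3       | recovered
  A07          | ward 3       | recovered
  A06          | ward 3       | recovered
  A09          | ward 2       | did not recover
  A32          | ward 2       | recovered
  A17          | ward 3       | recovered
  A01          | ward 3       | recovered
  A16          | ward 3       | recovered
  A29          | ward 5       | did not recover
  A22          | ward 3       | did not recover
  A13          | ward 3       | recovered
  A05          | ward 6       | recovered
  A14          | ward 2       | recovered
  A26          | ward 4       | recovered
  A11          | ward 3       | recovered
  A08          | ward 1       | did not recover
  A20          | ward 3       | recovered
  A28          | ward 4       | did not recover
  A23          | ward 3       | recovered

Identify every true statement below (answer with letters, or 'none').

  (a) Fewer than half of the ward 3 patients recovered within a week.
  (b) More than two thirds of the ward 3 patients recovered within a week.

|A| = 20, |A ∩ B| = 19, |A ∖ B| = 1.
(a) |A ∩ B| < |A ∖ B|: fails.
(b) |A ∩ B| / |A| > 2/3: holds.

(b)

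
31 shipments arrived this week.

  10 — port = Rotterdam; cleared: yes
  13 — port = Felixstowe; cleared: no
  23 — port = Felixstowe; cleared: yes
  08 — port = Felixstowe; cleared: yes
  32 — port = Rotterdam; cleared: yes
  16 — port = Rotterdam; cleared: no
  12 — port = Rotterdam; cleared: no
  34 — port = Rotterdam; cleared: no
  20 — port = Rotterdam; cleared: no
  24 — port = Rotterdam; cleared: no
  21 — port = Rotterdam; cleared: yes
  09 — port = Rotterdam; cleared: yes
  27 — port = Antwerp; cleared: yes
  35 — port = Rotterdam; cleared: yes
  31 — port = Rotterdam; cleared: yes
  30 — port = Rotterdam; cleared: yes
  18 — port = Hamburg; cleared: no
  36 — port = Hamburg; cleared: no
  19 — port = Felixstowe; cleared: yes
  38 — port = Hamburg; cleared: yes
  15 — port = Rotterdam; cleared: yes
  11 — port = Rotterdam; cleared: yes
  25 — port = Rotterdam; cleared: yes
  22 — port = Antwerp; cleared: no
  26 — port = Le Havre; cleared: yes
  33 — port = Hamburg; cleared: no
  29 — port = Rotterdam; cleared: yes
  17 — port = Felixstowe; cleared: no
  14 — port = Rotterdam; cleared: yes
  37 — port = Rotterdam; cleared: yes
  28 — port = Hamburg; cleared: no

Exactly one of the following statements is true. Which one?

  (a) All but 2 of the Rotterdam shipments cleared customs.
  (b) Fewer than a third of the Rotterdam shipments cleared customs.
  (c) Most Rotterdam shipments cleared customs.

(c)

|A| = 18, |A ∩ B| = 13, |A ∖ B| = 5.
(a) requires |A ∖ B| = 2: false.
(b) requires |A ∩ B| / |A| < 1/3: false.
(c) requires |A ∩ B| > |A ∖ B|: true.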